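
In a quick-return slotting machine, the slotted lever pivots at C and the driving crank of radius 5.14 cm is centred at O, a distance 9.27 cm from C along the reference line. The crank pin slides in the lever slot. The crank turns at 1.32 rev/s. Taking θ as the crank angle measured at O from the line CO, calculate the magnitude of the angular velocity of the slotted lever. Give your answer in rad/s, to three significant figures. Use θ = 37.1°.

ω = 8.294 rad/s (from 1.32 rev/s).
Crank pin A relative to C: A = (d + r cosθ, r sinθ); lever angle φ = atan2(r sinθ, d + r cosθ).
Differentiating tanφ: φ̇ = rω(d cosθ + r)/(d² + r² + 2dr cosθ).
d² + r² + 2dr cosθ = |CA|² = 0.0188359 m²;  d cosθ + r = +0.12534 m.
|ω_lever| = |0.0514·8.294·+0.12534| / 0.0188359 = 2.8367 rad/s.

2.84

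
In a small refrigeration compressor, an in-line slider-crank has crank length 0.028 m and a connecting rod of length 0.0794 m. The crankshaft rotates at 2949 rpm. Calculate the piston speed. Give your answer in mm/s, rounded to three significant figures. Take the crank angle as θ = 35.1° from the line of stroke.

6440

ω = 2π·2949/60 = 308.8 rad/s
For an in-line slider-crank, x = r cosθ + √(L² − r² sin²θ), so v = −rω sinθ·[1 + r cosθ/√(L² − r² sin²θ)].
With r = 0.028 m, L = 0.0794 m, θ = 35.1°: √(L² − r² sin²θ) = 0.077751 m.
v = −0.028·308.8·0.57501·[1 + 0.028·0.81815/0.077751] = -6.437 m/s.
|v| = 6.437 m/s = 6437 mm/s.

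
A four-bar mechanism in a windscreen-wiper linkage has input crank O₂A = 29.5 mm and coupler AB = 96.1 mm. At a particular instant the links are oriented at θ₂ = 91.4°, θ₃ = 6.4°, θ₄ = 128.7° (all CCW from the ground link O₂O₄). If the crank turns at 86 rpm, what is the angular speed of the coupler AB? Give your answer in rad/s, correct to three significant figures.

1.98

ω₂ = 9.006 rad/s (from 86 rpm).
Differentiating the loop-closure r₂e^{iθ₂}+r₃e^{iθ₃}=r₁+r₄e^{iθ₄} gives r₂ω₂e^{iθ₂}+r₃ω₃e^{iθ₃}=r₄ω₄e^{iθ₄}.
Eliminating the other unknown: ω₃ = r₂ω₂ sin(θ₄−θ₂) / [r₃ sin(θ₃−θ₄)].
Numerator sine = +0.60599; denominator sine = -0.84526.
Result = 0.0295·9.006·(+0.60599) / (0.0961·(-0.84526)) = -1.982 rad/s; magnitude 1.982 rad/s.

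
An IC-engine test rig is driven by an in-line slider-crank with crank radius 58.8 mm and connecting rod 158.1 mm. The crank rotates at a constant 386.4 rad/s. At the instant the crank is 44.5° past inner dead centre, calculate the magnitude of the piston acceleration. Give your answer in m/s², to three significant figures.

ω = 386.4 rad/s
x(θ) = r cosθ + √(L² − r² sin²θ); with ω constant, a = ω²·d²x/dθ².
d²x/dθ² = −r cosθ − r²(cos2θ)/√u − r⁴ sin²2θ/(4u^{3/2}),  u = L² − r² sin²θ = 0.0232971 m².
Substituting r = 0.0588 m, L = 0.1581 m, θ = 44.5°: d²x/dθ² = -0.043175 m.
a = ω²·d²x/dθ² = (386.4)²·(-0.043175) = -6446.2 m/s²;  |a| = 6446.2 m/s².

6450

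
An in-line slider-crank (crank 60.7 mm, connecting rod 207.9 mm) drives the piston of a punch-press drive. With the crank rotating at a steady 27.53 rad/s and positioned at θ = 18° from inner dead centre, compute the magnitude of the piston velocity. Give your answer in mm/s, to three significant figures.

ω = 27.53 rad/s
For an in-line slider-crank, x = r cosθ + √(L² − r² sin²θ), so v = −rω sinθ·[1 + r cosθ/√(L² − r² sin²θ)].
With r = 0.0607 m, L = 0.2079 m, θ = 18°: √(L² − r² sin²θ) = 0.20705 m.
v = −0.0607·27.53·0.30902·[1 + 0.0607·0.95106/0.20705] = -0.66037 m/s.
|v| = 0.66037 m/s = 660.37 mm/s.

660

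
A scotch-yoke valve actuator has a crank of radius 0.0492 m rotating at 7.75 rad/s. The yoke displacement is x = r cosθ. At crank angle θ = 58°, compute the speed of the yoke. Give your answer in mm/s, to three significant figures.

323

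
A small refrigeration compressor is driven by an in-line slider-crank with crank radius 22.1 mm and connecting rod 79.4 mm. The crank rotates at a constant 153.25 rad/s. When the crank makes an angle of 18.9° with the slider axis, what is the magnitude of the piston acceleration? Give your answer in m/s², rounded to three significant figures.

ω = 153.2 rad/s
x(θ) = r cosθ + √(L² − r² sin²θ); with ω constant, a = ω²·d²x/dθ².
d²x/dθ² = −r cosθ − r²(cos2θ)/√u − r⁴ sin²2θ/(4u^{3/2}),  u = L² − r² sin²θ = 0.00625311 m².
Substituting r = 0.0221 m, L = 0.0794 m, θ = 18.9°: d²x/dθ² = -0.025834 m.
a = ω²·d²x/dθ² = (153.2)²·(-0.025834) = -606.73 m/s²;  |a| = 606.73 m/s².

607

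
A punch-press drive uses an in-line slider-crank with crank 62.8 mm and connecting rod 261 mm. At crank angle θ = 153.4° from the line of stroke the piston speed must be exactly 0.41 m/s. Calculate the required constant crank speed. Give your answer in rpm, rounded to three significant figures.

For an in-line slider-crank, |v_piston| = rω|sinθ|·[1 + r cosθ/√(L² − r² sin²θ)].
With r = 0.0628 m, L = 0.261 m, θ = 153.4°: the bracketed kinematic factor |dx/dθ| = 0.022034 m.
ω = v/|dx/dθ| = 0.41/0.022034 = 18.607 rad/s.
N = 60ω/(2π) = 177.69 rpm.

178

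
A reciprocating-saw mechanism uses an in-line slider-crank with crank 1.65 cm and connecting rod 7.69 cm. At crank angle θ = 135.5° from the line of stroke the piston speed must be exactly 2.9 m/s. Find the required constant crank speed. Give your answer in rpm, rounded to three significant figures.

For an in-line slider-crank, |v_piston| = rω|sinθ|·[1 + r cosθ/√(L² − r² sin²θ)].
With r = 0.0165 m, L = 0.0769 m, θ = 135.5°: the bracketed kinematic factor |dx/dθ| = 0.0097748 m.
ω = v/|dx/dθ| = 2.9/0.0097748 = 296.68 rad/s.
N = 60ω/(2π) = 2833.1 rpm.

2830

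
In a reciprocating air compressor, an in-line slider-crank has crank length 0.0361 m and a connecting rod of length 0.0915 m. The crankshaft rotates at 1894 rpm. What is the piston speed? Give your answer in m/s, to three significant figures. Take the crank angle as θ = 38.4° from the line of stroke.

5.87

ω = 2π·1894/60 = 198.3 rad/s
For an in-line slider-crank, x = r cosθ + √(L² − r² sin²θ), so v = −rω sinθ·[1 + r cosθ/√(L² − r² sin²θ)].
With r = 0.0361 m, L = 0.0915 m, θ = 38.4°: √(L² − r² sin²θ) = 0.08871 m.
v = −0.0361·198.3·0.62115·[1 + 0.0361·0.78369/0.08871] = -5.8658 m/s.
|v| = 5.8658 m/s.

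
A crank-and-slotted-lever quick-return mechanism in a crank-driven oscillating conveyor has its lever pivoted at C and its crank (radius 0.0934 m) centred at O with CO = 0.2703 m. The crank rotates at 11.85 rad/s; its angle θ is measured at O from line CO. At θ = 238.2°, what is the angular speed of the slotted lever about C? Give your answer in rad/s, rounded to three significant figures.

0.984

ω = 11.85 rad/s
Crank pin A relative to C: A = (d + r cosθ, r sinθ); lever angle φ = atan2(r sinθ, d + r cosθ).
Differentiating tanφ: φ̇ = rω(d cosθ + r)/(d² + r² + 2dr cosθ).
d² + r² + 2dr cosθ = |CA|² = 0.0551786 m²;  d cosθ + r = -0.049036 m.
|ω_lever| = |0.0934·11.85·-0.049036| / 0.0551786 = 0.98358 rad/s.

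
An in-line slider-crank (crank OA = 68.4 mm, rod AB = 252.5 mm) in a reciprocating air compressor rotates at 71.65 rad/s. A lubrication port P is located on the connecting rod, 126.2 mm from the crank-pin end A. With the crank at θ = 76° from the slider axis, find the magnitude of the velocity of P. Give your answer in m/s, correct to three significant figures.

ω = 71.65 rad/s.  Crank-pin speed |V_A| = rω = 4.9009 m/s, perpendicular to OA.
Rod angle: sinφ = −(r/L) sinθ ⇒ φ = -15.239°; ω_rod = −rω cosθ/√(L²−r²sin²θ) = -4.8667 rad/s.
V_P = V_A + ω_rod × AP, with AP = 0.1262 m along the rod.
Components: V_Px = −rω sinθ − a·ω_rod·sinφ = -4.9167 m/s;  V_Py = rω cosθ + a·ω_rod·cosφ = +0.59305 m/s.
|V_P| = √(V_Px² + V_Py²) = 4.9524 m/s.

4.95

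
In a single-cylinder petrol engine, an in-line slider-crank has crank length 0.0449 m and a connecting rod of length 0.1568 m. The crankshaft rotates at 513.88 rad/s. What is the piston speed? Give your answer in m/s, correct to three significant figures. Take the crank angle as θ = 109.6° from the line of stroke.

19.6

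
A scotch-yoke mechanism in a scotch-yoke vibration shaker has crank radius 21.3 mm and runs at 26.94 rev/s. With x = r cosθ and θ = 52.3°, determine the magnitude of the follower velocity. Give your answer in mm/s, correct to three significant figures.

2850

ω = 169.3 rad/s (from 26.94 rev/s).
x = r cosθ ⇒ ẋ = −rω sinθ.
|v| = rω|sinθ| = 0.0213·169.3·|sin 52.3°| = 2.8527 m/s = 2852.7 mm/s.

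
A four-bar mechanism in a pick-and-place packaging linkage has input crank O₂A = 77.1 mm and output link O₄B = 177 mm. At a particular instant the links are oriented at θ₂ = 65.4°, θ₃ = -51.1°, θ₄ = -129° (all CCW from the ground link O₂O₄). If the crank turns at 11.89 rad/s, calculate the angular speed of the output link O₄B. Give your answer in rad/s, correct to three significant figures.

4.74

ω₂ = 11.89 rad/s
Differentiating the loop-closure r₂e^{iθ₂}+r₃e^{iθ₃}=r₁+r₄e^{iθ₄} gives r₂ω₂e^{iθ₂}+r₃ω₃e^{iθ₃}=r₄ω₄e^{iθ₄}.
Eliminating the other unknown: ω₄ = r₂ω₂ sin(θ₂−θ₃) / [r₄ sin(θ₄−θ₃)].
Numerator sine = +0.89493; denominator sine = -0.97778.
Result = 0.0771·11.89·(+0.89493) / (0.177·(-0.97778)) = -4.7404 rad/s; magnitude 4.7404 rad/s.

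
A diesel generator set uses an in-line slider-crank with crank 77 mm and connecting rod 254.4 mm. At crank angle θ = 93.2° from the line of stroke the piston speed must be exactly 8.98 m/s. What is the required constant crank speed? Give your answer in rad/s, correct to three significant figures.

For an in-line slider-crank, |v_piston| = rω|sinθ|·[1 + r cosθ/√(L² − r² sin²θ)].
With r = 0.077 m, L = 0.2544 m, θ = 93.2°: the bracketed kinematic factor |dx/dθ| = 0.075517 m.
ω = v/|dx/dθ| = 8.98/0.075517 = 118.91 rad/s.

119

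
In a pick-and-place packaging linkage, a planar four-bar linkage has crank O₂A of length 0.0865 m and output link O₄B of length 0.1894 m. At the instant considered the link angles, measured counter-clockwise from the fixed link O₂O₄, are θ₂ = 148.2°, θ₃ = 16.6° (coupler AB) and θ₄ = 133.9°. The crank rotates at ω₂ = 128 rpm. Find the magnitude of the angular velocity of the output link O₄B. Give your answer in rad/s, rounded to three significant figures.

5.15

ω₂ = 13.4 rad/s (from 128 rpm).
Differentiating the loop-closure r₂e^{iθ₂}+r₃e^{iθ₃}=r₁+r₄e^{iθ₄} gives r₂ω₂e^{iθ₂}+r₃ω₃e^{iθ₃}=r₄ω₄e^{iθ₄}.
Eliminating the other unknown: ω₄ = r₂ω₂ sin(θ₂−θ₃) / [r₄ sin(θ₄−θ₃)].
Numerator sine = +0.74780; denominator sine = +0.88862.
Result = 0.0865·13.4·(+0.74780) / (0.1894·(+0.88862)) = +5.1516 rad/s; magnitude 5.1516 rad/s.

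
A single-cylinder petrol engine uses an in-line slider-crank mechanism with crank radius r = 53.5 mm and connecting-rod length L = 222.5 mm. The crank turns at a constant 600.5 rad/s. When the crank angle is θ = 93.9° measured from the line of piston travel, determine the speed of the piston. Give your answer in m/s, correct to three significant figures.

31.5

ω = 600.5 rad/s
For an in-line slider-crank, x = r cosθ + √(L² − r² sin²θ), so v = −rω sinθ·[1 + r cosθ/√(L² − r² sin²θ)].
With r = 0.0535 m, L = 0.2225 m, θ = 93.9°: √(L² − r² sin²θ) = 0.216 m.
v = −0.0535·600.5·0.99768·[1 + 0.0535·-0.06802/0.216] = -31.512 m/s.
|v| = 31.512 m/s.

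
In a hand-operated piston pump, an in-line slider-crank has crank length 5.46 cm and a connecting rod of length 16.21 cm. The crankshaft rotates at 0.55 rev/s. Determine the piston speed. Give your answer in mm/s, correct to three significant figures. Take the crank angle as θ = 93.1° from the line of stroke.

ω = 2π·0.55 = 3.456 rad/s
For an in-line slider-crank, x = r cosθ + √(L² − r² sin²θ), so v = −rω sinθ·[1 + r cosθ/√(L² − r² sin²θ)].
With r = 0.0546 m, L = 0.1621 m, θ = 93.1°: √(L² − r² sin²θ) = 0.15266 m.
v = −0.0546·3.456·0.99854·[1 + 0.0546·-0.05408/0.15266] = -0.18476 m/s.
|v| = 0.18476 m/s = 184.76 mm/s.

185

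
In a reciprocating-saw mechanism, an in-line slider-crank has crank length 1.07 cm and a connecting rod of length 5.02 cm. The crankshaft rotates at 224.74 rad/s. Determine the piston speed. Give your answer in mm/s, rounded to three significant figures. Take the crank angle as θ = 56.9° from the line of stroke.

2250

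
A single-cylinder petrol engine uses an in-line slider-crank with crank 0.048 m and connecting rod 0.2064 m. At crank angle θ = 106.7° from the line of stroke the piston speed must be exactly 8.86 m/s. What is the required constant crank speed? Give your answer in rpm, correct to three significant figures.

For an in-line slider-crank, |v_piston| = rω|sinθ|·[1 + r cosθ/√(L² − r² sin²θ)].
With r = 0.048 m, L = 0.2064 m, θ = 106.7°: the bracketed kinematic factor |dx/dθ| = 0.042824 m.
ω = v/|dx/dθ| = 8.86/0.042824 = 206.89 rad/s.
N = 60ω/(2π) = 1975.7 rpm.

1980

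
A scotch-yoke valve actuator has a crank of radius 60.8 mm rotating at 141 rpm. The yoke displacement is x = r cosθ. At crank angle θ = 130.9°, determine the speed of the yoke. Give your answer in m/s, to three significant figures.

0.679

ω = 14.77 rad/s (from 141 rpm).
x = r cosθ ⇒ ẋ = −rω sinθ.
|v| = rω|sinθ| = 0.0608·14.77·|sin 130.9°| = 0.67856 m/s.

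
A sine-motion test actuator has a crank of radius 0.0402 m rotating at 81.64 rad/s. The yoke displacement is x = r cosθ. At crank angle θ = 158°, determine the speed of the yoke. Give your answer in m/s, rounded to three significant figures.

1.23

ω = 81.64 rad/s
x = r cosθ ⇒ ẋ = −rω sinθ.
|v| = rω|sinθ| = 0.0402·81.64·|sin 158°| = 1.2294 m/s.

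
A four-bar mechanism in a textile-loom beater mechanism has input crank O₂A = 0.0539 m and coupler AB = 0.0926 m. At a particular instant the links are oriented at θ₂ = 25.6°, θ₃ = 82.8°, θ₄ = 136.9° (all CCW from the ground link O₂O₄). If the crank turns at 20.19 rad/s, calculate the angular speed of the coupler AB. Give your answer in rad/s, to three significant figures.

13.5

ω₂ = 20.19 rad/s
Differentiating the loop-closure r₂e^{iθ₂}+r₃e^{iθ₃}=r₁+r₄e^{iθ₄} gives r₂ω₂e^{iθ₂}+r₃ω₃e^{iθ₃}=r₄ω₄e^{iθ₄}.
Eliminating the other unknown: ω₃ = r₂ω₂ sin(θ₄−θ₂) / [r₃ sin(θ₃−θ₄)].
Numerator sine = +0.93169; denominator sine = -0.81004.
Result = 0.0539·20.19·(+0.93169) / (0.0926·(-0.81004)) = -13.517 rad/s; magnitude 13.517 rad/s.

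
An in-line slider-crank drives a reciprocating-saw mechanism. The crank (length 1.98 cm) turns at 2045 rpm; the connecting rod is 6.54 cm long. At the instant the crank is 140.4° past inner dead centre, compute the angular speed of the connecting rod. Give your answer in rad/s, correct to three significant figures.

ω = 214.2 rad/s (converted from 2045 rpm).
The rod makes angle φ with the slider axis where L sinφ = r sinθ; differentiating, L cosφ·φ̇ = r ω cosθ.
L cosφ = √(L² − r² sin²θ) = 0.064171 m.
|ω_rod| = r ω |cosθ| / √(L² − r² sin²θ) = 0.0198·214.2·0.77051/0.064171 = 50.913 rad/s.

50.9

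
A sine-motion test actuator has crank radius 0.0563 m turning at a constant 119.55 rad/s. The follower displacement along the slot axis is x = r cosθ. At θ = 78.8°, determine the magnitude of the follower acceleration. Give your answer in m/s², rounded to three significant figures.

156

ω = 119.5 rad/s
x = r cosθ ⇒ ẍ = −rω² cosθ (ω constant).
|a| = rω²|cosθ| = 0.0563·(119.5)²·|cos 78.8°| = 156.29 m/s².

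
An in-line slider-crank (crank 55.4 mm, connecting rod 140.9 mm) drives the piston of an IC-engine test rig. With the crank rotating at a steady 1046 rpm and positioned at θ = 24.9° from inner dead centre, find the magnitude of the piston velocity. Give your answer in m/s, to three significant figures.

3.48

ω = 2π·1046/60 = 109.5 rad/s
For an in-line slider-crank, x = r cosθ + √(L² − r² sin²θ), so v = −rω sinθ·[1 + r cosθ/√(L² − r² sin²θ)].
With r = 0.0554 m, L = 0.1409 m, θ = 24.9°: √(L² − r² sin²θ) = 0.13896 m.
v = −0.0554·109.5·0.42104·[1 + 0.0554·0.90704/0.13896] = -3.4789 m/s.
|v| = 3.4789 m/s.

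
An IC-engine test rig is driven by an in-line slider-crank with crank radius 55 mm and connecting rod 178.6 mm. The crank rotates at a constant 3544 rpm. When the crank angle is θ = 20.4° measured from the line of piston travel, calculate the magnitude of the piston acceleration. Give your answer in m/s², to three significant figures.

ω = 2π·3544/60 = 371.1 rad/s
x(θ) = r cosθ + √(L² − r² sin²θ); with ω constant, a = ω²·d²x/dθ².
d²x/dθ² = −r cosθ − r²(cos2θ)/√u − r⁴ sin²2θ/(4u^{3/2}),  u = L² − r² sin²θ = 0.0315304 m².
Substituting r = 0.055 m, L = 0.1786 m, θ = 20.4°: d²x/dθ² = -0.064621 m.
a = ω²·d²x/dθ² = (371.1)²·(-0.064621) = -8900.6 m/s²;  |a| = 8900.6 m/s².

8900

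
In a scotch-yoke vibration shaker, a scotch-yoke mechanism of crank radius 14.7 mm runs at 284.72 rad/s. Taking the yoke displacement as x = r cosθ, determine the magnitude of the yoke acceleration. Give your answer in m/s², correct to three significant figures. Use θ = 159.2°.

ω = 284.7 rad/s
x = r cosθ ⇒ ẍ = −rω² cosθ (ω constant).
|a| = rω²|cosθ| = 0.0147·(284.7)²·|cos 159.2°| = 1114 m/s².

1110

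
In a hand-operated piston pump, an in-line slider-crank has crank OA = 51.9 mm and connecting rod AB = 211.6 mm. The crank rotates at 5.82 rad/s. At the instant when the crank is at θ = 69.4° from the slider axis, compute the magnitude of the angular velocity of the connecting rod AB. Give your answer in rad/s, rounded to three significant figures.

ω = 5.82 rad/s
The rod makes angle φ with the slider axis where L sinφ = r sinθ; differentiating, L cosφ·φ̇ = r ω cosθ.
L cosφ = √(L² − r² sin²θ) = 0.20595 m.
|ω_rod| = r ω |cosθ| / √(L² − r² sin²θ) = 0.0519·5.82·0.35184/0.20595 = 0.51604 rad/s.

0.516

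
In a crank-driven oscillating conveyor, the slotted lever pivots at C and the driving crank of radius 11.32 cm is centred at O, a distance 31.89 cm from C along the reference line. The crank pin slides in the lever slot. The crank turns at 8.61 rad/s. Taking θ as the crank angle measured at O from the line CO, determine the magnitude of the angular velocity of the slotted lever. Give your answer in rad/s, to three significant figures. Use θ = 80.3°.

1.28

ω = 8.61 rad/s
Crank pin A relative to C: A = (d + r cosθ, r sinθ); lever angle φ = atan2(r sinθ, d + r cosθ).
Differentiating tanφ: φ̇ = rω(d cosθ + r)/(d² + r² + 2dr cosθ).
d² + r² + 2dr cosθ = |CA|² = 0.126676 m²;  d cosθ + r = +0.16693 m.
|ω_lever| = |0.1132·8.61·+0.16693| / 0.126676 = 1.2844 rad/s.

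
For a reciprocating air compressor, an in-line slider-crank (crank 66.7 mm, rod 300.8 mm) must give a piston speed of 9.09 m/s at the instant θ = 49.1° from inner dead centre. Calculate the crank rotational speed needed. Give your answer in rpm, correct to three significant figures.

For an in-line slider-crank, |v_piston| = rω|sinθ|·[1 + r cosθ/√(L² − r² sin²θ)].
With r = 0.0667 m, L = 0.3008 m, θ = 49.1°: the bracketed kinematic factor |dx/dθ| = 0.05784 m.
ω = v/|dx/dθ| = 9.09/0.05784 = 157.16 rad/s.
N = 60ω/(2π) = 1500.7 rpm.

1500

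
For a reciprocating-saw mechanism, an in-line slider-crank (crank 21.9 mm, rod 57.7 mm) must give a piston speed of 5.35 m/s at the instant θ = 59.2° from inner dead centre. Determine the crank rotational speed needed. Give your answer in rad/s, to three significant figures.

236

For an in-line slider-crank, |v_piston| = rω|sinθ|·[1 + r cosθ/√(L² − r² sin²θ)].
With r = 0.0219 m, L = 0.0577 m, θ = 59.2°: the bracketed kinematic factor |dx/dθ| = 0.022678 m.
ω = v/|dx/dθ| = 5.35/0.022678 = 235.91 rad/s.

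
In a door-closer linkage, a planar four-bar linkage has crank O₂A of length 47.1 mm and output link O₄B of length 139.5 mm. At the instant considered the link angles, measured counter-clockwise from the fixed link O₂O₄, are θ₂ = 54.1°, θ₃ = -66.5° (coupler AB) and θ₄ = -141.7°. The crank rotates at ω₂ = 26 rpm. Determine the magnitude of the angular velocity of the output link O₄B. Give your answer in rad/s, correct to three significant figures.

ω₂ = 2.723 rad/s (from 26 rpm).
Differentiating the loop-closure r₂e^{iθ₂}+r₃e^{iθ₃}=r₁+r₄e^{iθ₄} gives r₂ω₂e^{iθ₂}+r₃ω₃e^{iθ₃}=r₄ω₄e^{iθ₄}.
Eliminating the other unknown: ω₄ = r₂ω₂ sin(θ₂−θ₃) / [r₄ sin(θ₄−θ₃)].
Numerator sine = +0.86074; denominator sine = -0.96682.
Result = 0.0471·2.723·(+0.86074) / (0.1395·(-0.96682)) = -0.81842 rad/s; magnitude 0.81842 rad/s.

0.818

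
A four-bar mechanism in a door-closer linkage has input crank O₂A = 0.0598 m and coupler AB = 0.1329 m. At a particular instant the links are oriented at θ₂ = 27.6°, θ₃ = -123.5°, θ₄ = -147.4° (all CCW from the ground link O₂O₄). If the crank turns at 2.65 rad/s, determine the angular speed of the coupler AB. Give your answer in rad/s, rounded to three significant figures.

0.257

ω₂ = 2.65 rad/s
Differentiating the loop-closure r₂e^{iθ₂}+r₃e^{iθ₃}=r₁+r₄e^{iθ₄} gives r₂ω₂e^{iθ₂}+r₃ω₃e^{iθ₃}=r₄ω₄e^{iθ₄}.
Eliminating the other unknown: ω₃ = r₂ω₂ sin(θ₄−θ₂) / [r₃ sin(θ₃−θ₄)].
Numerator sine = -0.08716; denominator sine = +0.40514.
Result = 0.0598·2.65·(-0.08716) / (0.1329·(+0.40514)) = -0.25651 rad/s; magnitude 0.25651 rad/s.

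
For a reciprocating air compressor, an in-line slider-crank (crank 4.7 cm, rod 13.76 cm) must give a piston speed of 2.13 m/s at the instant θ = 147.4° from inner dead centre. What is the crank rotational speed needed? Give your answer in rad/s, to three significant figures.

119

For an in-line slider-crank, |v_piston| = rω|sinθ|·[1 + r cosθ/√(L² − r² sin²θ)].
With r = 0.047 m, L = 0.1376 m, θ = 147.4°: the bracketed kinematic factor |dx/dθ| = 0.017909 m.
ω = v/|dx/dθ| = 2.13/0.017909 = 118.93 rad/s.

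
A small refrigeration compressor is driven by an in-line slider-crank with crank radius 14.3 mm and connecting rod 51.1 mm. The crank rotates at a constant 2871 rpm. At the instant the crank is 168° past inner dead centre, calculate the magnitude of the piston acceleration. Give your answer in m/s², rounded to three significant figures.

932

ω = 2π·2871/60 = 300.7 rad/s
x(θ) = r cosθ + √(L² − r² sin²θ); with ω constant, a = ω²·d²x/dθ².
d²x/dθ² = −r cosθ − r²(cos2θ)/√u − r⁴ sin²2θ/(4u^{3/2}),  u = L² − r² sin²θ = 0.00260237 m².
Substituting r = 0.0143 m, L = 0.0511 m, θ = 168°: d²x/dθ² = +0.010312 m.
a = ω²·d²x/dθ² = (300.7)²·(+0.010312) = +932.15 m/s²;  |a| = 932.15 m/s².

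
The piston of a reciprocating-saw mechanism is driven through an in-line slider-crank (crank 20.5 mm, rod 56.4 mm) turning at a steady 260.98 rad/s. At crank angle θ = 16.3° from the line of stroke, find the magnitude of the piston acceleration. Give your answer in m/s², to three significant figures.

1770

ω = 261 rad/s
x(θ) = r cosθ + √(L² − r² sin²θ); with ω constant, a = ω²·d²x/dθ².
d²x/dθ² = −r cosθ − r²(cos2θ)/√u − r⁴ sin²2θ/(4u^{3/2}),  u = L² − r² sin²θ = 0.00314786 m².
Substituting r = 0.0205 m, L = 0.0564 m, θ = 16.3°: d²x/dθ² = -0.026059 m.
a = ω²·d²x/dθ² = (261)²·(-0.026059) = -1774.9 m/s²;  |a| = 1774.9 m/s².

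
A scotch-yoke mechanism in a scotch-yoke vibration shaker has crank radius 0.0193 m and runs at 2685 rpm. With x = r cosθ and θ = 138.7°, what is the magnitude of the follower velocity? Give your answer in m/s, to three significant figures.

ω = 281.2 rad/s (from 2685 rpm).
x = r cosθ ⇒ ẋ = −rω sinθ.
|v| = rω|sinθ| = 0.0193·281.2·|sin 138.7°| = 3.5816 m/s.

3.58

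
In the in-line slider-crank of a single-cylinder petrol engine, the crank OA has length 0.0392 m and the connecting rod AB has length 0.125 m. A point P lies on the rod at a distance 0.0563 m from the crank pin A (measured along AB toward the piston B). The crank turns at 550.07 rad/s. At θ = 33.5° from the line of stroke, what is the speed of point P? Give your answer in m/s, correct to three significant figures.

16.6

ω = 550.1 rad/s.  Crank-pin speed |V_A| = rω = 21.563 m/s, perpendicular to OA.
Rod angle: sinφ = −(r/L) sinθ ⇒ φ = -9.967°; ω_rod = −rω cosθ/√(L²−r²sin²θ) = -146.05 rad/s.
V_P = V_A + ω_rod × AP, with AP = 0.0563 m along the rod.
Components: V_Px = −rω sinθ − a·ω_rod·sinφ = -13.325 m/s;  V_Py = rω cosθ + a·ω_rod·cosφ = +9.8823 m/s.
|V_P| = √(V_Px² + V_Py²) = 16.589 m/s.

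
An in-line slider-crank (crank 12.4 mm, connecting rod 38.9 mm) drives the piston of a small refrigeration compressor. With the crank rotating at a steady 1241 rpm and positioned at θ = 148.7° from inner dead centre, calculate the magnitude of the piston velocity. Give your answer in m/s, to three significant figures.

ω = 2π·1241/60 = 130 rad/s
For an in-line slider-crank, x = r cosθ + √(L² − r² sin²θ), so v = −rω sinθ·[1 + r cosθ/√(L² − r² sin²θ)].
With r = 0.0124 m, L = 0.0389 m, θ = 148.7°: √(L² − r² sin²θ) = 0.038363 m.
v = −0.0124·130·0.51952·[1 + 0.0124·-0.85446/0.038363] = -0.60597 m/s.
|v| = 0.60597 m/s.

0.606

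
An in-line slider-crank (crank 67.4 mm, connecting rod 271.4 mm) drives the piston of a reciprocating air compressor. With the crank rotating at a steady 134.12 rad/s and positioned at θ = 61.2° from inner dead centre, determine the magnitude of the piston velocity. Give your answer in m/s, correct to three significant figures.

ω = 134.1 rad/s
For an in-line slider-crank, x = r cosθ + √(L² − r² sin²θ), so v = −rω sinθ·[1 + r cosθ/√(L² − r² sin²θ)].
With r = 0.0674 m, L = 0.2714 m, θ = 61.2°: √(L² − r² sin²θ) = 0.2649 m.
v = −0.0674·134.1·0.87631·[1 + 0.0674·0.48175/0.2649] = -8.8925 m/s.
|v| = 8.8925 m/s.

8.89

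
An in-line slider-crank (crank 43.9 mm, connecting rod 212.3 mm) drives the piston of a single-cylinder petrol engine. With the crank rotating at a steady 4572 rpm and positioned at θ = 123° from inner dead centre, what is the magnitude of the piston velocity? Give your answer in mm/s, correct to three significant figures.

ω = 2π·4572/60 = 478.8 rad/s
For an in-line slider-crank, x = r cosθ + √(L² − r² sin²θ), so v = −rω sinθ·[1 + r cosθ/√(L² − r² sin²θ)].
With r = 0.0439 m, L = 0.2123 m, θ = 123°: √(L² − r² sin²θ) = 0.20908 m.
v = −0.0439·478.8·0.83867·[1 + 0.0439·-0.54464/0.20908] = -15.612 m/s.
|v| = 15.612 m/s = 15612 mm/s.

15600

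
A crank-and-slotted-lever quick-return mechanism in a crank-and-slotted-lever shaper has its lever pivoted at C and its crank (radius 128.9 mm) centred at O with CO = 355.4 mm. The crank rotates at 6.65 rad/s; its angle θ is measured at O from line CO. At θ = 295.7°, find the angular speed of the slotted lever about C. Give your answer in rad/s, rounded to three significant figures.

ω = 6.65 rad/s
Crank pin A relative to C: A = (d + r cosθ, r sinθ); lever angle φ = atan2(r sinθ, d + r cosθ).
Differentiating tanφ: φ̇ = rω(d cosθ + r)/(d² + r² + 2dr cosθ).
d² + r² + 2dr cosθ = |CA|² = 0.182657 m²;  d cosθ + r = +0.28302 m.
|ω_lever| = |0.1289·6.65·+0.28302| / 0.182657 = 1.3282 rad/s.

1.33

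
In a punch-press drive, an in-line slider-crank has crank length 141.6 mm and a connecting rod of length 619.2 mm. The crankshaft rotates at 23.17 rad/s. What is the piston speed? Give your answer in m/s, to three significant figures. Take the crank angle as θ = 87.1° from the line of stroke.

3.32

ω = 23.17 rad/s
For an in-line slider-crank, x = r cosθ + √(L² − r² sin²θ), so v = −rω sinθ·[1 + r cosθ/√(L² − r² sin²θ)].
With r = 0.1416 m, L = 0.6192 m, θ = 87.1°: √(L² − r² sin²θ) = 0.60283 m.
v = −0.1416·23.17·0.99872·[1 + 0.1416·0.05059/0.60283] = -3.3156 m/s.
|v| = 3.3156 m/s.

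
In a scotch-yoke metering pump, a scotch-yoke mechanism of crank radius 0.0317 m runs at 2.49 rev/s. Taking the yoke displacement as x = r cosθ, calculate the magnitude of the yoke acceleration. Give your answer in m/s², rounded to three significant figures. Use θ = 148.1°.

ω = 15.65 rad/s (from 2.49 rev/s).
x = r cosθ ⇒ ẍ = −rω² cosθ (ω constant).
|a| = rω²|cosθ| = 0.0317·(15.65)²·|cos 148.1°| = 6.5874 m/s².

6.59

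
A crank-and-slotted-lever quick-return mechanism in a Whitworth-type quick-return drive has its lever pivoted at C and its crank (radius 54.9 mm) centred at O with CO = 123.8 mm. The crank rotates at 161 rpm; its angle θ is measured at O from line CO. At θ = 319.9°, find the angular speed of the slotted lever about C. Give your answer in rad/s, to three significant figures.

ω = 16.86 rad/s (from 161 rpm).
Crank pin A relative to C: A = (d + r cosθ, r sinθ); lever angle φ = atan2(r sinθ, d + r cosθ).
Differentiating tanφ: φ̇ = rω(d cosθ + r)/(d² + r² + 2dr cosθ).
d² + r² + 2dr cosθ = |CA|² = 0.0287382 m²;  d cosθ + r = +0.1496 m.
|ω_lever| = |0.0549·16.86·+0.1496| / 0.0287382 = 4.8183 rad/s.

4.82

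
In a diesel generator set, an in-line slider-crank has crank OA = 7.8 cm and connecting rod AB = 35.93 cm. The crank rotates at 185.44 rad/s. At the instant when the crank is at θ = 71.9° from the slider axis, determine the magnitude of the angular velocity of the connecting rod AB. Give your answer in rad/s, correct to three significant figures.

12.8

ω = 185.4 rad/s
The rod makes angle φ with the slider axis where L sinφ = r sinθ; differentiating, L cosφ·φ̇ = r ω cosθ.
L cosφ = √(L² − r² sin²θ) = 0.35157 m.
|ω_rod| = r ω |cosθ| / √(L² − r² sin²θ) = 0.078·185.4·0.31068/0.35157 = 12.782 rad/s.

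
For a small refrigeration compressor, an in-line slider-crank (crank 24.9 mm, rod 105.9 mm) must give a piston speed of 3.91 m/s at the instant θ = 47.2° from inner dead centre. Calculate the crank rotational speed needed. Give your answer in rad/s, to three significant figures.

For an in-line slider-crank, |v_piston| = rω|sinθ|·[1 + r cosθ/√(L² − r² sin²θ)].
With r = 0.0249 m, L = 0.1059 m, θ = 47.2°: the bracketed kinematic factor |dx/dθ| = 0.021233 m.
ω = v/|dx/dθ| = 3.91/0.021233 = 184.15 rad/s.

184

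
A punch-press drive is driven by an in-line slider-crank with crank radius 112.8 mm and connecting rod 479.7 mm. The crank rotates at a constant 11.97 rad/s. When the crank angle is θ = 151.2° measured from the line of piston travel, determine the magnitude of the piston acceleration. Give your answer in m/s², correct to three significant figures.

12.1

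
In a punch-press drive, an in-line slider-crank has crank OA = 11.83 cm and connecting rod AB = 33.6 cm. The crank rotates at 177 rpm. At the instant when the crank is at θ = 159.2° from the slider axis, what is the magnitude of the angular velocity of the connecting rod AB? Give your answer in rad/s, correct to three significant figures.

6.15

ω = 18.54 rad/s (converted from 177 rpm).
The rod makes angle φ with the slider axis where L sinφ = r sinθ; differentiating, L cosφ·φ̇ = r ω cosθ.
L cosφ = √(L² − r² sin²θ) = 0.33336 m.
|ω_rod| = r ω |cosθ| / √(L² − r² sin²θ) = 0.1183·18.54·0.93483/0.33336 = 6.1489 rad/s.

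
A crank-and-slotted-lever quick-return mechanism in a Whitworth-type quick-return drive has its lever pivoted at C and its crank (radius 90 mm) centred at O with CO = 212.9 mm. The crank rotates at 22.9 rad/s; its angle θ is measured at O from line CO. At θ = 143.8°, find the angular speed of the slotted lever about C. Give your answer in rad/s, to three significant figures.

ω = 22.9 rad/s
Crank pin A relative to C: A = (d + r cosθ, r sinθ); lever angle φ = atan2(r sinθ, d + r cosθ).
Differentiating tanφ: φ̇ = rω(d cosθ + r)/(d² + r² + 2dr cosθ).
d² + r² + 2dr cosθ = |CA|² = 0.0225021 m²;  d cosθ + r = -0.081802 m.
|ω_lever| = |0.09·22.9·-0.081802| / 0.0225021 = 7.4924 rad/s.

7.49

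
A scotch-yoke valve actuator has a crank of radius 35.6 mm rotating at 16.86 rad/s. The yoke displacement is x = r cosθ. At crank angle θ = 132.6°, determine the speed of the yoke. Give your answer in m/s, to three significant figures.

0.442

ω = 16.86 rad/s
x = r cosθ ⇒ ẋ = −rω sinθ.
|v| = rω|sinθ| = 0.0356·16.86·|sin 132.6°| = 0.44182 m/s.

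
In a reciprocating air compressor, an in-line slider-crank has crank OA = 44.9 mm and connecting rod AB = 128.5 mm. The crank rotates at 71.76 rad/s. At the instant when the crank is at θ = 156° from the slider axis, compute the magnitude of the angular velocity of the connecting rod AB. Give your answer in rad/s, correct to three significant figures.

ω = 71.76 rad/s
The rod makes angle φ with the slider axis where L sinφ = r sinθ; differentiating, L cosφ·φ̇ = r ω cosθ.
L cosφ = √(L² − r² sin²θ) = 0.1272 m.
|ω_rod| = r ω |cosθ| / √(L² − r² sin²θ) = 0.0449·71.76·0.91355/0.1272 = 23.141 rad/s.

23.1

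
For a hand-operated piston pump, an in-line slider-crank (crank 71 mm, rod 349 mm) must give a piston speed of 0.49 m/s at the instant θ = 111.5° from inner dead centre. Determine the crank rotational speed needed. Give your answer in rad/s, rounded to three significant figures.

8.03

For an in-line slider-crank, |v_piston| = rω|sinθ|·[1 + r cosθ/√(L² − r² sin²θ)].
With r = 0.071 m, L = 0.349 m, θ = 111.5°: the bracketed kinematic factor |dx/dθ| = 0.061044 m.
ω = v/|dx/dθ| = 0.49/0.061044 = 8.0271 rad/s.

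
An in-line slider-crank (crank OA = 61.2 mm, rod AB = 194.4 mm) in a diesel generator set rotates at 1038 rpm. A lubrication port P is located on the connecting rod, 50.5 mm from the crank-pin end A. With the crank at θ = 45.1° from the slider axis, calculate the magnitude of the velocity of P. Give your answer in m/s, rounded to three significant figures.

ω = 108.7 rad/s.  Crank-pin speed |V_A| = rω = 6.6524 m/s, perpendicular to OA.
Rod angle: sinφ = −(r/L) sinθ ⇒ φ = -12.885°; ω_rod = −rω cosθ/√(L²−r²sin²θ) = -24.779 rad/s.
V_P = V_A + ω_rod × AP, with AP = 0.0505 m along the rod.
Components: V_Px = −rω sinθ − a·ω_rod·sinφ = -4.9912 m/s;  V_Py = rω cosθ + a·ω_rod·cosφ = +3.4759 m/s.
|V_P| = √(V_Px² + V_Py²) = 6.0823 m/s.

6.08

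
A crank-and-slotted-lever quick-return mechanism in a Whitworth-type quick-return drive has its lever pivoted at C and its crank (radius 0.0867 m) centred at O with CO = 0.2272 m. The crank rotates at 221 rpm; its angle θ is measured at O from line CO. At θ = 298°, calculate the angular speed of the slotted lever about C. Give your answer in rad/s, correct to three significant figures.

5.00

ω = 23.14 rad/s (from 221 rpm).
Crank pin A relative to C: A = (d + r cosθ, r sinθ); lever angle φ = atan2(r sinθ, d + r cosθ).
Differentiating tanφ: φ̇ = rω(d cosθ + r)/(d² + r² + 2dr cosθ).
d² + r² + 2dr cosθ = |CA|² = 0.0776323 m²;  d cosθ + r = +0.19336 m.
|ω_lever| = |0.0867·23.14·+0.19336| / 0.0776323 = 4.9977 rad/s.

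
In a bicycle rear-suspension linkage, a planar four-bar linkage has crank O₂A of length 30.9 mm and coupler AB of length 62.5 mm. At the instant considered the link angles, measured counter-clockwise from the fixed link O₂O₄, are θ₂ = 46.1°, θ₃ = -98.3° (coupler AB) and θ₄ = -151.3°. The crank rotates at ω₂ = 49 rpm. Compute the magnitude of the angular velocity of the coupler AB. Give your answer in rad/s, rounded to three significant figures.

ω₂ = 5.131 rad/s (from 49 rpm).
Differentiating the loop-closure r₂e^{iθ₂}+r₃e^{iθ₃}=r₁+r₄e^{iθ₄} gives r₂ω₂e^{iθ₂}+r₃ω₃e^{iθ₃}=r₄ω₄e^{iθ₄}.
Eliminating the other unknown: ω₃ = r₂ω₂ sin(θ₄−θ₂) / [r₃ sin(θ₃−θ₄)].
Numerator sine = +0.29904; denominator sine = +0.79864.
Result = 0.0309·5.131·(+0.29904) / (0.0625·(+0.79864)) = +0.94992 rad/s; magnitude 0.94992 rad/s.

0.950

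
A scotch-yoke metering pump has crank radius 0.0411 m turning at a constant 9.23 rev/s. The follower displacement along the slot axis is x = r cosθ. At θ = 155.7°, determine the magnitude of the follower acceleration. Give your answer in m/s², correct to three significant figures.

126

ω = 57.99 rad/s (from 9.23 rev/s).
x = r cosθ ⇒ ẍ = −rω² cosθ (ω constant).
|a| = rω²|cosθ| = 0.0411·(57.99)²·|cos 155.7°| = 125.98 m/s².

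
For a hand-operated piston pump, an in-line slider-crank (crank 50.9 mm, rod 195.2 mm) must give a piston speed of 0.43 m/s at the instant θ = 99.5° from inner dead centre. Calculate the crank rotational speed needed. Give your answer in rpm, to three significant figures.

For an in-line slider-crank, |v_piston| = rω|sinθ|·[1 + r cosθ/√(L² − r² sin²θ)].
With r = 0.0509 m, L = 0.1952 m, θ = 99.5°: the bracketed kinematic factor |dx/dθ| = 0.047966 m.
ω = v/|dx/dθ| = 0.43/0.047966 = 8.9647 rad/s.
N = 60ω/(2π) = 85.606 rpm.

85.6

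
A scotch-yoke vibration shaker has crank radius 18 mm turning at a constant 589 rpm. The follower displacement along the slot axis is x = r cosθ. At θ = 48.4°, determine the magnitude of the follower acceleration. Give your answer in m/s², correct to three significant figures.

45.5

ω = 61.68 rad/s (from 589 rpm).
x = r cosθ ⇒ ẍ = −rω² cosθ (ω constant).
|a| = rω²|cosθ| = 0.018·(61.68)²·|cos 48.4°| = 45.465 m/s².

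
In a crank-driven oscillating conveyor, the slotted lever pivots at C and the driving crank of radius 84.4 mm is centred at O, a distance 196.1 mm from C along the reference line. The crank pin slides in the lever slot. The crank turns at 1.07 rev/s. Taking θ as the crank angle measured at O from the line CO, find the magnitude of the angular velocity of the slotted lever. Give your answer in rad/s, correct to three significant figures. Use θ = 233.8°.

0.685

ω = 6.723 rad/s (from 1.07 rev/s).
Crank pin A relative to C: A = (d + r cosθ, r sinθ); lever angle φ = atan2(r sinθ, d + r cosθ).
Differentiating tanφ: φ̇ = rω(d cosθ + r)/(d² + r² + 2dr cosθ).
d² + r² + 2dr cosθ = |CA|² = 0.0260285 m²;  d cosθ + r = -0.031418 m.
|ω_lever| = |0.0844·6.723·-0.031418| / 0.0260285 = 0.68491 rad/s.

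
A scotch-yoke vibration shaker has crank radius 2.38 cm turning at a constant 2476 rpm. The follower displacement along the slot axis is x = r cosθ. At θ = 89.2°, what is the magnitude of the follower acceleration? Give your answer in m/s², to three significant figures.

ω = 259.3 rad/s (from 2476 rpm).
x = r cosθ ⇒ ẍ = −rω² cosθ (ω constant).
|a| = rω²|cosθ| = 0.0238·(259.3)²·|cos 89.2°| = 22.34 m/s².

22.3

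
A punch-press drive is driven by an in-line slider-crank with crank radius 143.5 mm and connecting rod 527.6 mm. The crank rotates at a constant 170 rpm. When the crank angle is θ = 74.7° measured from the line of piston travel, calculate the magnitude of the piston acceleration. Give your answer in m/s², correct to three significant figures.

ω = 2π·170/60 = 17.8 rad/s
x(θ) = r cosθ + √(L² − r² sin²θ); with ω constant, a = ω²·d²x/dθ².
d²x/dθ² = −r cosθ − r²(cos2θ)/√u − r⁴ sin²2θ/(4u^{3/2}),  u = L² − r² sin²θ = 0.259203 m².
Substituting r = 0.1435 m, L = 0.5276 m, θ = 74.7°: d²x/dθ² = -0.0032597 m.
a = ω²·d²x/dθ² = (17.8)²·(-0.0032597) = -1.0331 m/s²;  |a| = 1.0331 m/s².

1.03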